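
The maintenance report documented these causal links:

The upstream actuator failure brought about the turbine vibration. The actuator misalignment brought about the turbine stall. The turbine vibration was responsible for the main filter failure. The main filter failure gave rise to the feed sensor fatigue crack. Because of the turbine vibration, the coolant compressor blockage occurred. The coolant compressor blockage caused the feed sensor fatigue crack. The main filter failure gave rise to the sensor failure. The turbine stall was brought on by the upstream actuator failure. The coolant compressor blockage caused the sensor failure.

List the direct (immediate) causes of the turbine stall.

the actuator misalignment, the upstream actuator failure

the actuator misalignment, the upstream actuator failure → the turbine stall with nothing further upstream stated.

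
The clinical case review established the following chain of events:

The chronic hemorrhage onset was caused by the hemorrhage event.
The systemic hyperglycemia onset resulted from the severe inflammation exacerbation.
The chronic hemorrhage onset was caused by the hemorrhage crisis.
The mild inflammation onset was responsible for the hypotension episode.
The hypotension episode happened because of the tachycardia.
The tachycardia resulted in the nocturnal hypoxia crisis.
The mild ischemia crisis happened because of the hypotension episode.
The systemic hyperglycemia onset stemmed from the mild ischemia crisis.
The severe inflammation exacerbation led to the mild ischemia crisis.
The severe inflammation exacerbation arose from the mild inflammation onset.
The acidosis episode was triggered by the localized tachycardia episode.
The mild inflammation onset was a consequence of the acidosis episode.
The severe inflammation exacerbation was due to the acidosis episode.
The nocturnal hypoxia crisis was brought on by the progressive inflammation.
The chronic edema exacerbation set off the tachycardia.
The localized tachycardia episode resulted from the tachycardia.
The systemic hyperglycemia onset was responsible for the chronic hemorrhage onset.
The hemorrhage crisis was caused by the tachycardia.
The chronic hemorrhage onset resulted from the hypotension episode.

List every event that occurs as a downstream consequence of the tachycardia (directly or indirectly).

Direct effects: the localized tachycardia episode, the nocturnal hypoxia crisis, the hypotension episode, the hemorrhage crisis.
2 steps out: the acidosis episode, the mild ischemia crisis, the chronic hemorrhage onset.
3 steps out: the mild inflammation onset, the severe inflammation exacerbation, the systemic hyperglycemia onset.
Not reachable from it: the chronic edema exacerbation, the progressive inflammation, the hemorrhage event.

the acidosis episode, the chronic hemorrhage onset, the hemorrhage crisis, the hypotension episode, the localized tachycardia episode, the mild inflammation onset, the mild ischemia crisis, the nocturnal hypoxia crisis, the severe inflammation exacerbation, the systemic hyperglycemia onset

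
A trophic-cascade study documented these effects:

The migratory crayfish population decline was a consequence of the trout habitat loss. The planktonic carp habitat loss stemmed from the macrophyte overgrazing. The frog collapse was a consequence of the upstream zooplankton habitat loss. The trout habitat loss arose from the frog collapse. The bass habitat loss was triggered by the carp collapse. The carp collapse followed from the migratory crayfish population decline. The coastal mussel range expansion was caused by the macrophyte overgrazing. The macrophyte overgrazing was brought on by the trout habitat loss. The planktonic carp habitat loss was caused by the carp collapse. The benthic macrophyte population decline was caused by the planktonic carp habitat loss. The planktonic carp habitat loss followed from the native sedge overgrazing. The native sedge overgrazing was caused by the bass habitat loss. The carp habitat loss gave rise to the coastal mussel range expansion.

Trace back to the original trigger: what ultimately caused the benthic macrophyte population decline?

Tracing upstream from the benthic macrophyte population decline: the benthic macrophyte population decline ← the planktonic carp habitat loss ← the macrophyte overgrazing ← the trout habitat loss ← the frog collapse ← the upstream zooplankton habitat loss.
The upstream zooplankton habitat loss has no stated cause, so it is the root.

the upstream zooplankton habitat loss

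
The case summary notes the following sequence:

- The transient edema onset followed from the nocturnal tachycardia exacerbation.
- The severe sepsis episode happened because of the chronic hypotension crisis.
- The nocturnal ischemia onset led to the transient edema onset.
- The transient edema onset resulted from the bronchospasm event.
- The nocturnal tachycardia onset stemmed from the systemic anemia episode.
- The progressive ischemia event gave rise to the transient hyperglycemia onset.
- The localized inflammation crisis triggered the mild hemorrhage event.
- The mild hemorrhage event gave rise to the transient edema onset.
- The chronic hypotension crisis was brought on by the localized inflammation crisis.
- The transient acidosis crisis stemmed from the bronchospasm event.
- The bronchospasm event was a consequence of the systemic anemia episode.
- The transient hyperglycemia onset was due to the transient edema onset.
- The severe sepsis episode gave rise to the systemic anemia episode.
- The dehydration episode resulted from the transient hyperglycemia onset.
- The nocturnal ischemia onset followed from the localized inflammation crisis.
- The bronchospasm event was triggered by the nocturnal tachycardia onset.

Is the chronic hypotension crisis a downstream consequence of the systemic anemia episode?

No

The systemic anemia episode leads to the nocturnal tachycardia onset, the bronchospasm event, the transient acidosis crisis, the transient edema onset, the transient hyperglycemia onset, the dehydration episode; the chronic hypotension crisis is not among them.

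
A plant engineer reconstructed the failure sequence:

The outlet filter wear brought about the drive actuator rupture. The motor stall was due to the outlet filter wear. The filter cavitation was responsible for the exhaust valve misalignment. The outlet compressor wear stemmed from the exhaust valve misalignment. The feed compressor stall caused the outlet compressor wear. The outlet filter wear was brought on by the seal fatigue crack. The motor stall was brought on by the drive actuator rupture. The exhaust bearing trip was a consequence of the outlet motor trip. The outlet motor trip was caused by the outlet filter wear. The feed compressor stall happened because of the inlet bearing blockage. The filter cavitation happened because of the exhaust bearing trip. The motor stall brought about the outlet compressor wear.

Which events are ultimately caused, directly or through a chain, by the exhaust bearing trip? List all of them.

the exhaust valve misalignment, the filter cavitation, the outlet compressor wear

Direct effects: the filter cavitation.
2 steps out: the exhaust valve misalignment.
3 steps out: the outlet compressor wear.
Not reachable from it: the inlet bearing blockage, the seal fatigue crack, the outlet filter wear, the outlet motor trip, the drive actuator rupture, the motor stall, the feed compressor stall.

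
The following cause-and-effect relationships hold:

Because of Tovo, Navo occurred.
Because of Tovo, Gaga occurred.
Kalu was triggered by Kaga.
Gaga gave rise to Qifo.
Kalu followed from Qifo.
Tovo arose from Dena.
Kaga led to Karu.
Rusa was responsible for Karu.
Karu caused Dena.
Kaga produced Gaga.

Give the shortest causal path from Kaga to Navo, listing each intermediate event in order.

Kaga → Karu → Dena → Tovo → Navo

Kaga → Karu
Karu → Dena
Dena → Tovo
Tovo → Navo
Length: 4 steps.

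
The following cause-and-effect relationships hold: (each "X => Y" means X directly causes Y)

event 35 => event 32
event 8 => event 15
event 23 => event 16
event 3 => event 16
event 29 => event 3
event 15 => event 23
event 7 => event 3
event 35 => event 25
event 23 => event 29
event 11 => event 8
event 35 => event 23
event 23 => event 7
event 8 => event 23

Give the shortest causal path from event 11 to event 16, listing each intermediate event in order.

event 11 → event 8 → event 23 → event 16

event 11 → event 8
event 8 → event 23
event 23 → event 16
Length: 3 steps.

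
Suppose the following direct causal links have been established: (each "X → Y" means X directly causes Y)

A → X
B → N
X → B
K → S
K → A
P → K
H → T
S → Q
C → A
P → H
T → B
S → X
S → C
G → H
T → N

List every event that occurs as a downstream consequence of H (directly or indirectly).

B, N, T

Direct effects: T.
2 steps out: B, N.
Not reachable from it: P, K, S, C, A, X, Q, G.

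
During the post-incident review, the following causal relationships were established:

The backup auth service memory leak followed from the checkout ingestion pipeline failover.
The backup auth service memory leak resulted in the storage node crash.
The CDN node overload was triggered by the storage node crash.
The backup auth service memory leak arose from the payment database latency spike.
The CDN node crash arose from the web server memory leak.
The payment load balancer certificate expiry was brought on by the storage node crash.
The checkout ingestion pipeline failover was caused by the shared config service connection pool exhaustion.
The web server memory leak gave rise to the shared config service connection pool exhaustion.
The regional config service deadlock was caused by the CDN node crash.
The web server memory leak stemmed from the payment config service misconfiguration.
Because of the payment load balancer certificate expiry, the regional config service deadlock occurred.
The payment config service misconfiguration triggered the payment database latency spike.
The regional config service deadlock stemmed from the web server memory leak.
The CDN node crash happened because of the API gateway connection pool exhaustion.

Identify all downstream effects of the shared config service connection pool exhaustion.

the CDN node overload, the backup auth service memory leak, the checkout ingestion pipeline failover, the payment load balancer certificate expiry, the regional config service deadlock, the storage node crash

Direct effects: the checkout ingestion pipeline failover.
2 steps out: the backup auth service memory leak.
3 steps out: the storage node crash.
4 steps out: the CDN node overload, the payment load balancer certificate expiry.
5 steps out: the regional config service deadlock.
Not reachable from it: the payment config service misconfiguration, the web server memory leak, the payment database latency spike, the CDN node crash, the API gateway connection pool exhaustion.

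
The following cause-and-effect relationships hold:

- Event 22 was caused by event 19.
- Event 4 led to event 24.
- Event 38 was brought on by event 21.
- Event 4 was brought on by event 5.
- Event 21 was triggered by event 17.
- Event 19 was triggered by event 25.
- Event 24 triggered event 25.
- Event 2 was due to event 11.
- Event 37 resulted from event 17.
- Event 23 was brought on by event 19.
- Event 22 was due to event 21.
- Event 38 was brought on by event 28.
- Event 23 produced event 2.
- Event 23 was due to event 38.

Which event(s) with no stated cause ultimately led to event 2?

Tracing upstream from event 2: event 2 ← event 23 ← event 38 ← event 21 ← event 17.
A separate upstream branch: event 2 ← event 23 ← event 19 ← event 25 ← event 24 ← event 4 ← event 5.
A separate upstream branch: event 2 ← event 23 ← event 38 ← event 28.
A separate upstream branch: event 2 ← event 11.
Each of those chain origins has no stated cause.

event 11, event 17, event 28, event 5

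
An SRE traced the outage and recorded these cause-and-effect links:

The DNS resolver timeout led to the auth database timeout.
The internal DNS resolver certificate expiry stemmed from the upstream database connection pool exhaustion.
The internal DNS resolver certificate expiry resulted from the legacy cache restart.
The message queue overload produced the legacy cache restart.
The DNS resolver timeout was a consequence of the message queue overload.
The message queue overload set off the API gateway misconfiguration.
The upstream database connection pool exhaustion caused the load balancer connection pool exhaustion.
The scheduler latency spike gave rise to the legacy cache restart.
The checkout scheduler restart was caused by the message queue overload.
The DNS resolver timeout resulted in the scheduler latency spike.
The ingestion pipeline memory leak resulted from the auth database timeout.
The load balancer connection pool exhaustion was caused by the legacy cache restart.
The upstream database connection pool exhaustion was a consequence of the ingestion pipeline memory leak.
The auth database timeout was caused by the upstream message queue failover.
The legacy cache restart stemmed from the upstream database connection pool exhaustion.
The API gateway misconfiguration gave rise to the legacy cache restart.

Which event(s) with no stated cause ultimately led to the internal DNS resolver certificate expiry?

Tracing upstream from the internal DNS resolver certificate expiry: the internal DNS resolver certificate expiry ← the legacy cache restart ← the message queue overload.
A separate upstream branch: the internal DNS resolver certificate expiry ← the upstream database connection pool exhaustion ← the ingestion pipeline memory leak ← the auth database timeout ← the upstream message queue failover.
Each of those chain origins has no stated cause.

the message queue overload, the upstream message queue failover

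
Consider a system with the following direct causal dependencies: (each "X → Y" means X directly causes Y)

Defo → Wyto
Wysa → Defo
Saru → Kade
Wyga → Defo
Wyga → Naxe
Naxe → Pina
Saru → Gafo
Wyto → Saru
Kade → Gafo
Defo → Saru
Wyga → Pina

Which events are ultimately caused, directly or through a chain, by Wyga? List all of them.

Direct effects: Defo, Naxe, Pina.
2 steps out: Wyto, Saru.
3 steps out: Kade, Gafo.
Not reachable from it: Wysa.

Defo, Gafo, Kade, Naxe, Pina, Saru, Wyto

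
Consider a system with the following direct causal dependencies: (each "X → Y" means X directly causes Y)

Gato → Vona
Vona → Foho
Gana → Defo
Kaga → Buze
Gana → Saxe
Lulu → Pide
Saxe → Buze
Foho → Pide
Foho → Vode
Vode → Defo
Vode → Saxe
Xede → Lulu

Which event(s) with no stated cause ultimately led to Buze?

Tracing upstream from Buze: Buze ← Saxe ← Vode ← Foho ← Vona ← Gato.
A separate upstream branch: Buze ← Saxe ← Gana.
A separate upstream branch: Buze ← Kaga.
Each of those chain origins has no stated cause.

Gana, Gato, Kaga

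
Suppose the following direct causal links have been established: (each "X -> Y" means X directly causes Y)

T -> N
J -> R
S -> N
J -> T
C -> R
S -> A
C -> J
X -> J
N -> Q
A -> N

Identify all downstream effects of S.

Direct effects: A, N.
2 steps out: Q.
Not reachable from it: X, C, J, R, T.

A, N, Q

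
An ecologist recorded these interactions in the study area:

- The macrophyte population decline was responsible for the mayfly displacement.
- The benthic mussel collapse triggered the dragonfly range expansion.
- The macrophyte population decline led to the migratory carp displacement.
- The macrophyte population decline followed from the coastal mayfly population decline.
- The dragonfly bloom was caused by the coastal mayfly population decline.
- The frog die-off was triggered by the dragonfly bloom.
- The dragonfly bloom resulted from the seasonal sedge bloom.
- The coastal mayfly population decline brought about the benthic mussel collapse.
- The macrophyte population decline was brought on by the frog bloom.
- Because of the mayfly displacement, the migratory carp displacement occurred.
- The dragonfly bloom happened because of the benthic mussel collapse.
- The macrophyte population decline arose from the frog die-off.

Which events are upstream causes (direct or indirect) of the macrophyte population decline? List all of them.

Immediate causes of the macrophyte population decline: the coastal mayfly population decline, the frog bloom, the frog die-off.
Further upstream: the seasonal sedge bloom, the benthic mussel collapse, the dragonfly bloom.

the benthic mussel collapse, the coastal mayfly population decline, the dragonfly bloom, the frog bloom, the frog die-off, the seasonal sedge bloom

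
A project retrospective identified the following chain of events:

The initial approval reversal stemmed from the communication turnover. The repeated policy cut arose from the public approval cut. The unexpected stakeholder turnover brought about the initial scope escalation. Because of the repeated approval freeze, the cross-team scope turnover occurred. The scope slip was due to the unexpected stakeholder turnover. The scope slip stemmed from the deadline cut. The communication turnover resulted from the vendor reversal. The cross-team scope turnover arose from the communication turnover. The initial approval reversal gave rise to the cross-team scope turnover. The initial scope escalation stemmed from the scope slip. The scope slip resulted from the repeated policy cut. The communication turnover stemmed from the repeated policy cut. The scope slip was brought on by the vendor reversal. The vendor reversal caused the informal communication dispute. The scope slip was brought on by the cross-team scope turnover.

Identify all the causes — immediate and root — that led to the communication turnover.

Immediate causes of the communication turnover: the vendor reversal, the repeated policy cut.
Further upstream: the public approval cut.

the public approval cut, the repeated policy cut, the vendor reversal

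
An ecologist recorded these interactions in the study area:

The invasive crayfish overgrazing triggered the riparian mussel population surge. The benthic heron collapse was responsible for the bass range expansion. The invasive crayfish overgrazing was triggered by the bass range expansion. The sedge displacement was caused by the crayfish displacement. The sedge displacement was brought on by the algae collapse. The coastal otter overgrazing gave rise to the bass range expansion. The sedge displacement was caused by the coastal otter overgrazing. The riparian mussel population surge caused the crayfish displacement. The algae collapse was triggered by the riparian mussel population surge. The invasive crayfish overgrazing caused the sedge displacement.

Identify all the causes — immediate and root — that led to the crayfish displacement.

the bass range expansion, the benthic heron collapse, the coastal otter overgrazing, the invasive crayfish overgrazing, the riparian mussel population surge

Immediate cause of the crayfish displacement: the riparian mussel population surge.
Further upstream: the coastal otter overgrazing, the benthic heron collapse, the bass range expansion, the invasive crayfish overgrazing.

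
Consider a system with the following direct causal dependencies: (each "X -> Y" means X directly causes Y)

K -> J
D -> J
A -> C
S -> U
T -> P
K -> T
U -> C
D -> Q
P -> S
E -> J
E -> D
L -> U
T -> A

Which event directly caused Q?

Upstream contributors include E, but only D feeds directly into Q.

D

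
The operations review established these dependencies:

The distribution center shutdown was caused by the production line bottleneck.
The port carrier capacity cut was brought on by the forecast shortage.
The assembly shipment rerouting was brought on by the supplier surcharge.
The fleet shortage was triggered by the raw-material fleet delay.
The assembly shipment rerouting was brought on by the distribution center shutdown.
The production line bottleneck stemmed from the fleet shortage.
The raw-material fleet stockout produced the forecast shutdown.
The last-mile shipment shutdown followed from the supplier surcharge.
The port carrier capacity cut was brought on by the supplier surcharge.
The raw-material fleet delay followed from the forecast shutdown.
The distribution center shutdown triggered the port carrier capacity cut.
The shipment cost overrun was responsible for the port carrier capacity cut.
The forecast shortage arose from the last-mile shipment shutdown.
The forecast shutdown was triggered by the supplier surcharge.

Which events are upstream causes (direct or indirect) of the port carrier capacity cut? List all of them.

the distribution center shutdown, the fleet shortage, the forecast shortage, the forecast shutdown, the last-mile shipment shutdown, the production line bottleneck, the raw-material fleet delay, the raw-material fleet stockout, the shipment cost overrun, the supplier surcharge

Immediate causes of the port carrier capacity cut: the supplier surcharge, the shipment cost overrun, the forecast shortage, the distribution center shutdown.
Further upstream: the last-mile shipment shutdown, the raw-material fleet stockout, the forecast shutdown, the raw-material fleet delay, the fleet shortage, the production line bottleneck.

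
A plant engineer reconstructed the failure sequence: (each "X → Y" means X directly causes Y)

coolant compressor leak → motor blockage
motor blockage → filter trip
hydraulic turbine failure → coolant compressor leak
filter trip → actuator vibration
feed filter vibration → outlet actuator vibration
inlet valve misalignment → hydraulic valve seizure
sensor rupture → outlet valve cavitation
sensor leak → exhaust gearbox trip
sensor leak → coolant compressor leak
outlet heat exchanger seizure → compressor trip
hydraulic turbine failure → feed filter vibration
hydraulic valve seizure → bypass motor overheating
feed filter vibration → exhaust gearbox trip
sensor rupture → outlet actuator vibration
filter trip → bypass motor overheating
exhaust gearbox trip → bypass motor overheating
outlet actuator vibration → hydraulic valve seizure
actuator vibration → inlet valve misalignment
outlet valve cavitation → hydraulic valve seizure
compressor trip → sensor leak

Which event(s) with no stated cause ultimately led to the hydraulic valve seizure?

the hydraulic turbine failure, the outlet heat exchanger seizure, the sensor rupture

Tracing upstream from the hydraulic valve seizure: the hydraulic valve seizure ← the inlet valve misalignment ← the actuator vibration ← the filter trip ← the motor blockage ← the coolant compressor leak ← the sensor leak ← the compressor trip ← the outlet heat exchanger seizure.
A separate upstream branch: the hydraulic valve seizure ← the outlet actuator vibration ← the feed filter vibration ← the hydraulic turbine failure.
A separate upstream branch: the hydraulic valve seizure ← the outlet valve cavitation ← the sensor rupture.
Each of those chain origins has no stated cause.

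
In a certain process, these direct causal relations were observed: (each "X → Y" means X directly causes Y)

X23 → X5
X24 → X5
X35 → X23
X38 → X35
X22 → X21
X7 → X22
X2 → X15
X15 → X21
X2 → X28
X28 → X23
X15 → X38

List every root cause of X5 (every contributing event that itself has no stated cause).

X2, X24

Tracing upstream from X5: X5 ← X23 ← X28 ← X2.
A separate upstream branch: X5 ← X24.
Each of those chain origins has no stated cause.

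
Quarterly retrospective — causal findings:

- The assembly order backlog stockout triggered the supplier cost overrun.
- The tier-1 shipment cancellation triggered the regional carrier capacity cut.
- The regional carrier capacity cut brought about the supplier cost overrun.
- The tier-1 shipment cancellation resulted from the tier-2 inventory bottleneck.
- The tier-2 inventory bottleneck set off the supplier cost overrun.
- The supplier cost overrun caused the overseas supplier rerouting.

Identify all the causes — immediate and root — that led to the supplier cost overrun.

Immediate causes of the supplier cost overrun: the tier-2 inventory bottleneck, the regional carrier capacity cut, the assembly order backlog stockout.
Further upstream: the tier-1 shipment cancellation.

the assembly order backlog stockout, the regional carrier capacity cut, the tier-1 shipment cancellation, the tier-2 inventory bottleneck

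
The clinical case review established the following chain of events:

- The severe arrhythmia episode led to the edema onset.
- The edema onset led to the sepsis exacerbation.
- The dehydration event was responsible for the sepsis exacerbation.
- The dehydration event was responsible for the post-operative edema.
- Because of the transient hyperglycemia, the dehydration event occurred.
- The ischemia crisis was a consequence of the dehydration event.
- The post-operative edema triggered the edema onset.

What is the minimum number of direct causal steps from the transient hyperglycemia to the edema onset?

3

Shortest chain: the transient hyperglycemia → the dehydration event → the post-operative edema → the edema onset.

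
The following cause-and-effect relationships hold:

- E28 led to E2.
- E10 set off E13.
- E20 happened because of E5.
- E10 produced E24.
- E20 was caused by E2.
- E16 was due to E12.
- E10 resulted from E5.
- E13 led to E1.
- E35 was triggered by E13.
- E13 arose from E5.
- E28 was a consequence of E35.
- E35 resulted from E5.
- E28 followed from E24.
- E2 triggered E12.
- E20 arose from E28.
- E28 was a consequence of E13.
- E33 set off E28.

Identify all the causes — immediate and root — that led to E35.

E10, E13, E5

Immediate causes of E35: E5, E13.
Further upstream: E10.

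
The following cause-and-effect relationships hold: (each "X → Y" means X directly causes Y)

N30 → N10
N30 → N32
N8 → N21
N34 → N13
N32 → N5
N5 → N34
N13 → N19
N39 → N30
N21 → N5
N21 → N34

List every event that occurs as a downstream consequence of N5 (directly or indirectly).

Direct effects: N34.
2 steps out: N13.
3 steps out: N19.
Not reachable from it: N8, N39, N30, N32, N21, N10.

N13, N19, N34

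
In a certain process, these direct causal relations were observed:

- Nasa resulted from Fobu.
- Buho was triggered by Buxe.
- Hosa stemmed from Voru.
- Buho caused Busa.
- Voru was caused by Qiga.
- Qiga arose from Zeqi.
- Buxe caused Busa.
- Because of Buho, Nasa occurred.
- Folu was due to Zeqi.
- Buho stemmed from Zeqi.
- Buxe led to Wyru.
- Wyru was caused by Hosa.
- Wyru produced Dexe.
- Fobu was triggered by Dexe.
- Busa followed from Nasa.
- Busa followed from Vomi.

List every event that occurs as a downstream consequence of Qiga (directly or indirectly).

Direct effects: Voru.
2 steps out: Hosa.
3 steps out: Wyru.
4 steps out: Dexe.
5 steps out: Fobu.
6 steps out: Nasa.
7 steps out: Busa.
Not reachable from it: Zeqi, Buxe, Folu, Vomi, Buho.

Busa, Dexe, Fobu, Hosa, Nasa, Voru, Wyru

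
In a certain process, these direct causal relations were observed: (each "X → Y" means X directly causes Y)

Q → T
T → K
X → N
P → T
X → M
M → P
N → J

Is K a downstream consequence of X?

Yes

There is a causal chain: X → M → P → T → K.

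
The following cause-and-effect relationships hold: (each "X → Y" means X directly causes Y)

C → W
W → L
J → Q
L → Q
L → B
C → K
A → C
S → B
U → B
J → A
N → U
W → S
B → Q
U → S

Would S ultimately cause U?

No

S leads to B, Q; U is not among them.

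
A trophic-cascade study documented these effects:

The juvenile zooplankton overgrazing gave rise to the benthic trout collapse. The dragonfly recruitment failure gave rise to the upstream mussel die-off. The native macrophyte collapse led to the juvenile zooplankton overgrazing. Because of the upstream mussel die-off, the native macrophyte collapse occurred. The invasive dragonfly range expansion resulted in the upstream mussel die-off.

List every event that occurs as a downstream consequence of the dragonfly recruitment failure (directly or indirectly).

Direct effects: the upstream mussel die-off.
2 steps out: the native macrophyte collapse.
3 steps out: the juvenile zooplankton overgrazing.
4 steps out: the benthic trout collapse.
Not reachable from it: the invasive dragonfly range expansion.

the benthic trout collapse, the juvenile zooplankton overgrazing, the native macrophyte collapse, the upstream mussel die-off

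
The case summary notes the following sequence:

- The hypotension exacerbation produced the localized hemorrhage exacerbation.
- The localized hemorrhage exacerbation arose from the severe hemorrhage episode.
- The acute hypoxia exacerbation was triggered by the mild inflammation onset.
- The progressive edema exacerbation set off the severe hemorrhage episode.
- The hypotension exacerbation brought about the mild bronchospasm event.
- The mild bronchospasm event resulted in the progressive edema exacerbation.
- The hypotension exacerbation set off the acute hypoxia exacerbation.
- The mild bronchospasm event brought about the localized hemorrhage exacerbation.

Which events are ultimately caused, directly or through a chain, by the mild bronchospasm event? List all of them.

the localized hemorrhage exacerbation, the progressive edema exacerbation, the severe hemorrhage episode

Direct effects: the progressive edema exacerbation, the localized hemorrhage exacerbation.
2 steps out: the severe hemorrhage episode.
Not reachable from it: the hypotension exacerbation, the acute hypoxia exacerbation, the mild inflammation onset.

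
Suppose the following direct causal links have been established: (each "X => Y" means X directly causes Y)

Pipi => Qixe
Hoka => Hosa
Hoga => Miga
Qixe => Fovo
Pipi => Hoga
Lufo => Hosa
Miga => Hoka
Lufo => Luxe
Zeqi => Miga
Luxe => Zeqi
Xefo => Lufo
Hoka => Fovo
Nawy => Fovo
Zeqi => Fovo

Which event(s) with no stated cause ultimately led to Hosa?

Pipi, Xefo

Tracing upstream from Hosa: Hosa ← Hoka ← Miga ← Hoga ← Pipi.
A separate upstream branch: Hosa ← Lufo ← Xefo.
Each of those chain origins has no stated cause.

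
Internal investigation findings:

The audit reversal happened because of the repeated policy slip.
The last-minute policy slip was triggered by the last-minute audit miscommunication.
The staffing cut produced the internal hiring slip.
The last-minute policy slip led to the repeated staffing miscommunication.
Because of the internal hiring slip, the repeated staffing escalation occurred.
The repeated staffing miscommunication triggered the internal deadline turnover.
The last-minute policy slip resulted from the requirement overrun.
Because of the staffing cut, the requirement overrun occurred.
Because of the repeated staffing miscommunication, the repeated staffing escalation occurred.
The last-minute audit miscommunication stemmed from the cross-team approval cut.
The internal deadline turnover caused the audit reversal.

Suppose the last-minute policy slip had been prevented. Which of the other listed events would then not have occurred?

the internal deadline turnover, the repeated staffing miscommunication

Downstream of the last-minute policy slip: the repeated staffing miscommunication, the internal deadline turnover, the audit reversal, the repeated staffing escalation.
Of those, still caused via another path: the audit reversal, the repeated staffing escalation.
The remainder have no surviving cause.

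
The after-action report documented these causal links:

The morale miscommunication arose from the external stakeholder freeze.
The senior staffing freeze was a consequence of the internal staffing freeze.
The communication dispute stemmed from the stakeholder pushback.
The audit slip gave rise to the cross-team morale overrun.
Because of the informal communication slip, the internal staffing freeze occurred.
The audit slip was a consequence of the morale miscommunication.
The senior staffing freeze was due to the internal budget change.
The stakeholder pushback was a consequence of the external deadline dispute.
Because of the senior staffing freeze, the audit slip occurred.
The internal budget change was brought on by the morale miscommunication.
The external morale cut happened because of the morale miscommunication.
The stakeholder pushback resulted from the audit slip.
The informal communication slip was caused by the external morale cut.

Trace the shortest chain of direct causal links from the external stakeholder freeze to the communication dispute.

the external stakeholder freeze → the morale miscommunication
the morale miscommunication → the audit slip
the audit slip → the stakeholder pushback
the stakeholder pushback → the communication dispute
Length: 4 steps.

the external stakeholder freeze → the morale miscommunication → the audit slip → the stakeholder pushback → the communication dispute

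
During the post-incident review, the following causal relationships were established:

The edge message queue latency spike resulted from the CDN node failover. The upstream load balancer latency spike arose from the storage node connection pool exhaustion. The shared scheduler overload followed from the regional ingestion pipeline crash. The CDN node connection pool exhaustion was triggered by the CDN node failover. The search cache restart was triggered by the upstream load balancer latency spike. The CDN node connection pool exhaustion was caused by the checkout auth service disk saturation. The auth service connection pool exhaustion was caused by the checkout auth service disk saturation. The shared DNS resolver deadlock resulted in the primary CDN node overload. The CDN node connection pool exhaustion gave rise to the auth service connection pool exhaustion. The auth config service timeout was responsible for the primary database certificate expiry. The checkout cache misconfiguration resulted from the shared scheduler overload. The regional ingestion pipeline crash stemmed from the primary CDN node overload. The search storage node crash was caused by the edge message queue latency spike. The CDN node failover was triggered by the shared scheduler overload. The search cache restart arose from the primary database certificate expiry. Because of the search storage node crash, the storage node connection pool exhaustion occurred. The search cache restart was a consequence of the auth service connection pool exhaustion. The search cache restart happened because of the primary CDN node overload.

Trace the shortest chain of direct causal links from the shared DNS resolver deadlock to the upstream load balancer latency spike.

the shared DNS resolver deadlock → the primary CDN node overload
the primary CDN node overload → the regional ingestion pipeline crash
the regional ingestion pipeline crash → the shared scheduler overload
the shared scheduler overload → the CDN node failover
the CDN node failover → the edge message queue latency spike
the edge message queue latency spike → the search storage node crash
the search storage node crash → the storage node connection pool exhaustion
the storage node connection pool exhaustion → the upstream load balancer latency spike
Length: 8 steps.

the shared DNS resolver deadlock → the primary CDN node overload → the regional ingestion pipeline crash → the shared scheduler overload → the CDN node failover → the edge message queue latency spike → the search storage node crash → the storage node connection pool exhaustion → the upstream load balancer latency spike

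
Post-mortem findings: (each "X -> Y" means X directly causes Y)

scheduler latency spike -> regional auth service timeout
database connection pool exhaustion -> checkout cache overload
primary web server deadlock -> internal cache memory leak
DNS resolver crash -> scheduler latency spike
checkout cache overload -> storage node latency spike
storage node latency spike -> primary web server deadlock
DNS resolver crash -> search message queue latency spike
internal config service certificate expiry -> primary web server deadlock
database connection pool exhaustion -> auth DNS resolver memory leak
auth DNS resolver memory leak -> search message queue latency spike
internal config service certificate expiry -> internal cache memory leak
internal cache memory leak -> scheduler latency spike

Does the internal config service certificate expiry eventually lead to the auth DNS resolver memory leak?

The internal config service certificate expiry leads to the primary web server deadlock, the internal cache memory leak, the scheduler latency spike, the regional auth service timeout; the auth DNS resolver memory leak is not among them.

No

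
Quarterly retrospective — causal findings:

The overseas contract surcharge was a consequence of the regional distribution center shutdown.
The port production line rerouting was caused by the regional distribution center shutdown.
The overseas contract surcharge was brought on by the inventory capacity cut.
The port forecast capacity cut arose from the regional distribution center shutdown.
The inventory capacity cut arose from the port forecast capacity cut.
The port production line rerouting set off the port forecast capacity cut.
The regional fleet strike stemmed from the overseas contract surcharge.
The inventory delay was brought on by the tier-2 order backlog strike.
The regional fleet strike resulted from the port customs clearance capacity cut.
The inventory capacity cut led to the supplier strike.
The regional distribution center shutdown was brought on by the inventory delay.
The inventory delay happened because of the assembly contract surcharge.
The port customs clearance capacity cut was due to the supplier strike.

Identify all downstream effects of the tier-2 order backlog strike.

the inventory capacity cut, the inventory delay, the overseas contract surcharge, the port customs clearance capacity cut, the port forecast capacity cut, the port production line rerouting, the regional distribution center shutdown, the regional fleet strike, the supplier strike

Direct effects: the inventory delay.
2 steps out: the regional distribution center shutdown.
3 steps out: the port production line rerouting, the port forecast capacity cut, the overseas contract surcharge.
4 steps out: the inventory capacity cut, the regional fleet strike.
5 steps out: the supplier strike.
6 steps out: the port customs clearance capacity cut.
Not reachable from it: the assembly contract surcharge.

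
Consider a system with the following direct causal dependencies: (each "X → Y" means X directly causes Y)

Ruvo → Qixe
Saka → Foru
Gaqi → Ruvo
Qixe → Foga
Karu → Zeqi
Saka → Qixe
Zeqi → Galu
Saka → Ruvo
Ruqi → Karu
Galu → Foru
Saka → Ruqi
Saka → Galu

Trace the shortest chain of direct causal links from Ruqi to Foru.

Ruqi → Karu
Karu → Zeqi
Zeqi → Galu
Galu → Foru
Length: 4 steps.

Ruqi → Karu → Zeqi → Galu → Foru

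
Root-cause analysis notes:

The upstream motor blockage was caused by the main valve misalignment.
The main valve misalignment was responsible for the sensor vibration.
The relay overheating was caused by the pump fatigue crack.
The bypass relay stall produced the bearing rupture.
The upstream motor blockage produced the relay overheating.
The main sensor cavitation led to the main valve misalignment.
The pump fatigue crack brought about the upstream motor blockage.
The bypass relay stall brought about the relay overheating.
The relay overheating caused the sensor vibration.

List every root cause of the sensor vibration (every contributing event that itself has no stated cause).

the bypass relay stall, the main sensor cavitation, the pump fatigue crack

Tracing upstream from the sensor vibration: the sensor vibration ← the relay overheating ← the pump fatigue crack.
A separate upstream branch: the sensor vibration ← the relay overheating ← the bypass relay stall.
A separate upstream branch: the sensor vibration ← the main valve misalignment ← the main sensor cavitation.
Each of those chain origins has no stated cause.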